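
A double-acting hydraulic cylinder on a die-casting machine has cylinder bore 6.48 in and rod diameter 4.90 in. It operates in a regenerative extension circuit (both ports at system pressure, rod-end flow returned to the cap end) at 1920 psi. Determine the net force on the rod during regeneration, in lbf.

F ≈ 36200 lbf

With equal pressure on both faces, forces on the annular region cancel; the net push is pressure × rod cross-section.
Rod cross-section A_rod = π/4 × (4.90 in)² = 18.86 in^2
F = P × A_rod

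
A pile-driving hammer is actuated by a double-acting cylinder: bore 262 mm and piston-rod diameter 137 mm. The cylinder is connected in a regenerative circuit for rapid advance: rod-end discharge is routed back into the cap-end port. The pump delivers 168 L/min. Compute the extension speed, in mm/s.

In regeneration the rod-end outflow joins the pump flow into the cap end, so the net volume the pump must supply per unit advance equals the rod cross-section area.
Rod cross-section A_rod = π/4 × (137 mm)² = 14740 mm^2
v = Q_pump / A_rod

v ≈ 190 mm/s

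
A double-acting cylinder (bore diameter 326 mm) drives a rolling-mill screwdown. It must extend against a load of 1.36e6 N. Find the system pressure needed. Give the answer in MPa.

Cap-side area A_cap = π/4 × (326 mm)² = 83470 mm^2
P = F / A = 1.36e6 N / A

P ≈ 16.3 MPa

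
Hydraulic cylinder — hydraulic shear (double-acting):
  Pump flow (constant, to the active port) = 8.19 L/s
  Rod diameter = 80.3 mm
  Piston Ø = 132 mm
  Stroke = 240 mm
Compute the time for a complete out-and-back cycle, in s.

t ≈ 0.654 s

Cap-side area A_cap = π/4 × (132 mm)² = 13680 mm^2
Rod-side annular area A_ann = π/4 × (132² − 80.3²) = 8620 mm^2
t_ext = A_cap·L/Q = 0.4010 s
t_ret = A_ann·L/Q = 0.2526 s
t_cycle = t_ext + t_ret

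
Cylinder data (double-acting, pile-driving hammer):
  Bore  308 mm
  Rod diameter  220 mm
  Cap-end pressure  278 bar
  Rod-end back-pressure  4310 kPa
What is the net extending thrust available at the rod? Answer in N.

Cap-side area A_cap = π/4 × (308 mm)² = 74510 mm^2
Rod-side annular area A_ann = π/4 × (308² − 220²) = 36490 mm^2
Net thrust = P_cap·A_cap − P_rod·A_ann = 2.071e6 N − 1.573e5 N

F ≈ 1.91e6 N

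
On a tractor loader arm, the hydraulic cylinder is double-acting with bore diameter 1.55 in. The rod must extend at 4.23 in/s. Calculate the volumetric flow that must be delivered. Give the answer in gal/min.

Q ≈ 2.07 gal/min

Cap-side area A_cap = π/4 × (1.55 in)² = 1.887 in^2
Q = A × v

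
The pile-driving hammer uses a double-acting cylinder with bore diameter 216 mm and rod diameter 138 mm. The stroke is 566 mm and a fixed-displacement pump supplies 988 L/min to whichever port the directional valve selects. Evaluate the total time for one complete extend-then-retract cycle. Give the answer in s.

Cap-side area A_cap = π/4 × (216 mm)² = 36640 mm^2
Rod-side annular area A_ann = π/4 × (216² − 138²) = 21690 mm^2
t_ext = A_cap·L/Q = 1.260 s
t_ret = A_ann·L/Q = 0.7454 s
t_cycle = t_ext + t_ret

t ≈ 2.00 s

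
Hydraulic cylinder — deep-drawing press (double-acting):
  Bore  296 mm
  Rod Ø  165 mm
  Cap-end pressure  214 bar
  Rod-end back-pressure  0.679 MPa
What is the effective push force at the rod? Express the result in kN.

Cap-side area A_cap = π/4 × (296 mm)² = 68810 mm^2
Rod-side annular area A_ann = π/4 × (296² − 165²) = 47430 mm^2
Net thrust = P_cap·A_cap − P_rod·A_ann = 1473 kN − 32.21 kN

F ≈ 1440 kN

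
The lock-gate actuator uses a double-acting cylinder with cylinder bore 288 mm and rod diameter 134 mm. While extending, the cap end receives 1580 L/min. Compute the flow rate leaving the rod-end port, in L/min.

Cap-side area A_cap = π/4 × (288 mm)² = 65140 mm^2
Rod-side annular area A_ann = π/4 × (288² − 134²) = 51040 mm^2
Piston speed v = Q_in/A_cap; rod-end outflow Q_out = v × A_ann = Q_in × A_ann/A_cap.

Q_out ≈ 1240 L/min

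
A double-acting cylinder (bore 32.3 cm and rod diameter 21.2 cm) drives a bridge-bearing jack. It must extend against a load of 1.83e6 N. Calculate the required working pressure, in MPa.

Cap-side area A_cap = π/4 × (32.3 cm)² = 819.4 cm^2
P = F / A = 1.83e6 N / A

P ≈ 22.3 MPa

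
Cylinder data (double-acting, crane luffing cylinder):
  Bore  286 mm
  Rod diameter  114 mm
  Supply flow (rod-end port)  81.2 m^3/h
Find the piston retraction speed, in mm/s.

Rod-side annular area A_ann = π/4 × (286² − 114²) = 54040 mm^2
Flow into the rod-end port fills the annular volume.
v = Q / A

v ≈ 417 mm/s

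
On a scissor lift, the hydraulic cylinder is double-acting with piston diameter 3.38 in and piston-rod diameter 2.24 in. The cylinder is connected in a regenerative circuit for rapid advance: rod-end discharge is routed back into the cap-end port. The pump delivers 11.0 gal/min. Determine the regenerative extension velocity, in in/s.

In regeneration the rod-end outflow joins the pump flow into the cap end, so the net volume the pump must supply per unit advance equals the rod cross-section area.
Rod cross-section A_rod = π/4 × (2.24 in)² = 3.941 in^2
v = Q_pump / A_rod

v ≈ 10.7 in/s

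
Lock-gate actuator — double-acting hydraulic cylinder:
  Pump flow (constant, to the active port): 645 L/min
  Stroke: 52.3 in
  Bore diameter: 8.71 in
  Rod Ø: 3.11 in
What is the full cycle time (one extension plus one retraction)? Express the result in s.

Cap-side area A_cap = π/4 × (8.71 in)² = 59.58 in^2
Rod-side annular area A_ann = π/4 × (8.71² − 3.11²) = 51.99 in^2
t_ext = A_cap·L/Q = 4.750 s
t_ret = A_ann·L/Q = 4.145 s
t_cycle = t_ext + t_ret

t ≈ 8.89 s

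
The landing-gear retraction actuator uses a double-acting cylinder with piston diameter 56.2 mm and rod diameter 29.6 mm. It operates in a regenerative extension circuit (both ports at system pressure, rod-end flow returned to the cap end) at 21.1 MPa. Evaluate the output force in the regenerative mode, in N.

With equal pressure on both faces, forces on the annular region cancel; the net push is pressure × rod cross-section.
Rod cross-section A_rod = π/4 × (29.6 mm)² = 688.1 mm^2
F = P × A_rod

F ≈ 14500 N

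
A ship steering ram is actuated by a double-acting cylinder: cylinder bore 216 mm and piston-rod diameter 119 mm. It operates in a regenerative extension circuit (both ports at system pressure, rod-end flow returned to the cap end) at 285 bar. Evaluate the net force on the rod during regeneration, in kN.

F ≈ 317 kN

With equal pressure on both faces, forces on the annular region cancel; the net push is pressure × rod cross-section.
Rod cross-section A_rod = π/4 × (119 mm)² = 11120 mm^2
F = P × A_rod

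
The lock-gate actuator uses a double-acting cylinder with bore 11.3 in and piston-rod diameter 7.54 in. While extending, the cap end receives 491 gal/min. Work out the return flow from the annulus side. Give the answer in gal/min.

Q_out ≈ 272 gal/min

Cap-side area A_cap = π/4 × (11.3 in)² = 100.3 in^2
Rod-side annular area A_ann = π/4 × (11.3² − 7.54²) = 55.64 in^2
Piston speed v = Q_in/A_cap; rod-end outflow Q_out = v × A_ann = Q_in × A_ann/A_cap.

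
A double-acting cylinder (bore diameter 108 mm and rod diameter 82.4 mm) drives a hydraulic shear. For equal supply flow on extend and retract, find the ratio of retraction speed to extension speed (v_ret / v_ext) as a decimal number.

Cap-side area A_cap = π/4 × (108 mm)² = 9161 mm^2
Rod-side annular area A_ann = π/4 × (108² − 82.4²) = 3828 mm^2
For equal Q, v ∝ 1/A, so v_ret/v_ext = A_cap/A_ann.

v_ret/v_ext ≈ 2.39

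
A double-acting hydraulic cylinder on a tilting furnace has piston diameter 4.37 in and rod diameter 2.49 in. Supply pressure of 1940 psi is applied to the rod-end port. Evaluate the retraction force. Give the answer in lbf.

F ≈ 19700 lbf

Rod-side annular area A_ann = π/4 × (4.37² − 2.49²) = 10.13 in^2
On retraction the pressure acts on the annular area (bore minus rod).
F = P × A_ann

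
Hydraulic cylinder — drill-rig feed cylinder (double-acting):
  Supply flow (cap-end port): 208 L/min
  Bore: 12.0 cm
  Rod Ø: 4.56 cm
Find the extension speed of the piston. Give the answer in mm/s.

v ≈ 307 mm/s

Cap-side area A_cap = π/4 × (12.0 cm)² = 113.1 cm^2
v = Q / A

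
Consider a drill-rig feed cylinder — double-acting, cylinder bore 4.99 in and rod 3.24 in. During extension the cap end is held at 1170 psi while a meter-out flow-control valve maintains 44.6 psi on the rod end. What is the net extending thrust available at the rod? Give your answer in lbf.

Cap-side area A_cap = π/4 × (4.99 in)² = 19.56 in^2
Rod-side annular area A_ann = π/4 × (4.99² − 3.24²) = 11.31 in^2
Net thrust = P_cap·A_cap − P_rod·A_ann = 22880 lbf − 504.5 lbf

F ≈ 22400 lbf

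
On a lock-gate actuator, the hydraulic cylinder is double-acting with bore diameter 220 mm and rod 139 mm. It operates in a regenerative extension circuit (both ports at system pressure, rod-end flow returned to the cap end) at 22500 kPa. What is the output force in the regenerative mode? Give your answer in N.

With equal pressure on both faces, forces on the annular region cancel; the net push is pressure × rod cross-section.
Rod cross-section A_rod = π/4 × (139 mm)² = 15170 mm^2
F = P × A_rod

F ≈ 3.41e5 N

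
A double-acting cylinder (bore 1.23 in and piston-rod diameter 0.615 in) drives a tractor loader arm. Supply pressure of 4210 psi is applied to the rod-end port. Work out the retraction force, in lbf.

Rod-side annular area A_ann = π/4 × (1.23² − 0.615²) = 0.8912 in^2
On retraction the pressure acts on the annular area (bore minus rod).
F = P × A_ann

F ≈ 3750 lbf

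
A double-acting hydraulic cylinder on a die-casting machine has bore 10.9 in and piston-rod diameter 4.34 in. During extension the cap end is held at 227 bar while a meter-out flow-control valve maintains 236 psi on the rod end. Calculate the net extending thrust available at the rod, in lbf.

Cap-side area A_cap = π/4 × (10.9 in)² = 93.31 in^2
Rod-side annular area A_ann = π/4 × (10.9² − 4.34²) = 78.52 in^2
Net thrust = P_cap·A_cap − P_rod·A_ann = 3.072e5 lbf − 18530 lbf

F ≈ 2.89e5 lbf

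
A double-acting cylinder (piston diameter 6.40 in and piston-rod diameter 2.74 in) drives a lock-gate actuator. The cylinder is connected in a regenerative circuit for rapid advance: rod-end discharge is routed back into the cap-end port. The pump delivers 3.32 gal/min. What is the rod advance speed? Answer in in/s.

v ≈ 2.17 in/s

In regeneration the rod-end outflow joins the pump flow into the cap end, so the net volume the pump must supply per unit advance equals the rod cross-section area.
Rod cross-section A_rod = π/4 × (2.74 in)² = 5.896 in^2
v = Q_pump / A_rod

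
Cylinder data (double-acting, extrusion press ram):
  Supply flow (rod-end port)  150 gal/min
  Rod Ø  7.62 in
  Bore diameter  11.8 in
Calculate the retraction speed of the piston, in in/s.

v ≈ 9.06 in/s

Rod-side annular area A_ann = π/4 × (11.8² − 7.62²) = 63.76 in^2
Flow into the rod-end port fills the annular volume.
v = Q / A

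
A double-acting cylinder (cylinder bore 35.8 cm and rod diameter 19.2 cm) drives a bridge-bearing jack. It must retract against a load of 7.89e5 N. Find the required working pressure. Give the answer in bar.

Rod-side annular area A_ann = π/4 × (35.8² − 19.2²) = 717.1 cm^2
Retraction: pressure acts on the annular area.
P = F / A = 7.89e5 N / A

P ≈ 110 bar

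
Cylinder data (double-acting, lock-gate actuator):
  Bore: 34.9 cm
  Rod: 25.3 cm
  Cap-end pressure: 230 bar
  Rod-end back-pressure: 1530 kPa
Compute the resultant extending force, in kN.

F ≈ 2130 kN

Cap-side area A_cap = π/4 × (34.9 cm)² = 956.6 cm^2
Rod-side annular area A_ann = π/4 × (34.9² − 25.3²) = 453.9 cm^2
Net thrust = P_cap·A_cap − P_rod·A_ann = 2200 kN − 69.45 kN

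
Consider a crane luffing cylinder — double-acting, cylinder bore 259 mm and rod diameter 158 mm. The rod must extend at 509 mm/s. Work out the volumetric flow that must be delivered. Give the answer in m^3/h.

Q ≈ 96.5 m^3/h

Cap-side area A_cap = π/4 × (259 mm)² = 52690 mm^2
Q = A × v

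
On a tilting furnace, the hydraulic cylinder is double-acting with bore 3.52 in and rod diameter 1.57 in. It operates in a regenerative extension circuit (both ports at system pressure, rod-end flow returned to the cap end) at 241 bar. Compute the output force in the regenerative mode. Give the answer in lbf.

With equal pressure on both faces, forces on the annular region cancel; the net push is pressure × rod cross-section.
Rod cross-section A_rod = π/4 × (1.57 in)² = 1.936 in^2
F = P × A_rod

F ≈ 6770 lbf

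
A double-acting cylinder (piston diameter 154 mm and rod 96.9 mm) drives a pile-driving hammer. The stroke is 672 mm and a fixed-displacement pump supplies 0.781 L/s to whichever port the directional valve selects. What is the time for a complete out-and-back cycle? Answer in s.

t ≈ 25.7 s

Cap-side area A_cap = π/4 × (154 mm)² = 18630 mm^2
Rod-side annular area A_ann = π/4 × (154² − 96.9²) = 11250 mm^2
t_ext = A_cap·L/Q = 16.03 s
t_ret = A_ann·L/Q = 9.682 s
t_cycle = t_ext + t_ret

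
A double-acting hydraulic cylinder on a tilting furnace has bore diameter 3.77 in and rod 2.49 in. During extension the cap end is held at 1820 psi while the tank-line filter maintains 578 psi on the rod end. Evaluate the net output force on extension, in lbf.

F ≈ 16700 lbf

Cap-side area A_cap = π/4 × (3.77 in)² = 11.16 in^2
Rod-side annular area A_ann = π/4 × (3.77² − 2.49²) = 6.293 in^2
Net thrust = P_cap·A_cap − P_rod·A_ann = 20320 lbf − 3637 lbf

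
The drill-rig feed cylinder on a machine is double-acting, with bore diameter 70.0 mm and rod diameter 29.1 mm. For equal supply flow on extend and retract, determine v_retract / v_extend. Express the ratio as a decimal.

Cap-side area A_cap = π/4 × (70.0 mm)² = 3848 mm^2
Rod-side annular area A_ann = π/4 × (70.0² − 29.1²) = 3183 mm^2
For equal Q, v ∝ 1/A, so v_ret/v_ext = A_cap/A_ann.

v_ret/v_ext ≈ 1.21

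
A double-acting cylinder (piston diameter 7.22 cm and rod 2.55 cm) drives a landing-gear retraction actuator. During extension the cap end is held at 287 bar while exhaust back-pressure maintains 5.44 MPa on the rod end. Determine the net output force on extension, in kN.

F ≈ 98.0 kN

Cap-side area A_cap = π/4 × (7.22 cm)² = 40.94 cm^2
Rod-side annular area A_ann = π/4 × (7.22² − 2.55²) = 35.83 cm^2
Net thrust = P_cap·A_cap − P_rod·A_ann = 117.5 kN − 19.49 kN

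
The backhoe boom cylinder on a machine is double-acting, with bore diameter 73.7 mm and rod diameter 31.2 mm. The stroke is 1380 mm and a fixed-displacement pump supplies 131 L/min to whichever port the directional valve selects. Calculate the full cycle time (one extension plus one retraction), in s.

t ≈ 4.91 s

Cap-side area A_cap = π/4 × (73.7 mm)² = 4266 mm^2
Rod-side annular area A_ann = π/4 × (73.7² − 31.2²) = 3502 mm^2
t_ext = A_cap·L/Q = 2.696 s
t_ret = A_ann·L/Q = 2.213 s
t_cycle = t_ext + t_ret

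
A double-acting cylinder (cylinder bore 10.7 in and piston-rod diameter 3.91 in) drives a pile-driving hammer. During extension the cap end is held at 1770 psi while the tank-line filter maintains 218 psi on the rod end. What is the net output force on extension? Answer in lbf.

F ≈ 1.42e5 lbf

Cap-side area A_cap = π/4 × (10.7 in)² = 89.92 in^2
Rod-side annular area A_ann = π/4 × (10.7² − 3.91²) = 77.91 in^2
Net thrust = P_cap·A_cap − P_rod·A_ann = 1.592e5 lbf − 16990 lbf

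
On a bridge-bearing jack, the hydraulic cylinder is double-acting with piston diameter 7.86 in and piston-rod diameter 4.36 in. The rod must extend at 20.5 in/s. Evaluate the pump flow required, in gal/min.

Cap-side area A_cap = π/4 × (7.86 in)² = 48.52 in^2
Q = A × v

Q ≈ 258 gal/min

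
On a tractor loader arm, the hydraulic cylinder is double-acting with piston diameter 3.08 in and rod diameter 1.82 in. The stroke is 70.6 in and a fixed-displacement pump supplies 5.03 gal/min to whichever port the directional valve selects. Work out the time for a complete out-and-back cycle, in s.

Cap-side area A_cap = π/4 × (3.08 in)² = 7.451 in^2
Rod-side annular area A_ann = π/4 × (3.08² − 1.82²) = 4.849 in^2
t_ext = A_cap·L/Q = 27.16 s
t_ret = A_ann·L/Q = 17.68 s
t_cycle = t_ext + t_ret

t ≈ 44.8 s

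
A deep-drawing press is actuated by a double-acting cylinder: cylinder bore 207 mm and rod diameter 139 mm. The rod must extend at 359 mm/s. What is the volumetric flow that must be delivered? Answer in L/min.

Q ≈ 725 L/min

Cap-side area A_cap = π/4 × (207 mm)² = 33650 mm^2
Q = A × v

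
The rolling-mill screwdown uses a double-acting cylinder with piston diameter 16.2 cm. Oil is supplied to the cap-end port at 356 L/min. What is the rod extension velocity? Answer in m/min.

v ≈ 17.3 m/min

Cap-side area A_cap = π/4 × (16.2 cm)² = 206.1 cm^2
v = Q / A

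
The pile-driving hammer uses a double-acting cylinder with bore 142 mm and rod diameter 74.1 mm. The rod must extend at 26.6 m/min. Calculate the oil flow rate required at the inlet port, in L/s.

Cap-side area A_cap = π/4 × (142 mm)² = 15840 mm^2
Q = A × v

Q ≈ 7.02 L/s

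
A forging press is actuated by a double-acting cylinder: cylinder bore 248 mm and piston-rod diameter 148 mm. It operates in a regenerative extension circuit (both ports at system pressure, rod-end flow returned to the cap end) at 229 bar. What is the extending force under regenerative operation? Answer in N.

With equal pressure on both faces, forces on the annular region cancel; the net push is pressure × rod cross-section.
Rod cross-section A_rod = π/4 × (148 mm)² = 17200 mm^2
F = P × A_rod

F ≈ 3.94e5 N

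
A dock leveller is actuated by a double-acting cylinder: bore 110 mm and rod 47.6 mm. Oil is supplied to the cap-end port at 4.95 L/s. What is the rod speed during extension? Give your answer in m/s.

v ≈ 0.521 m/s

Cap-side area A_cap = π/4 × (110 mm)² = 9503 mm^2
v = Q / A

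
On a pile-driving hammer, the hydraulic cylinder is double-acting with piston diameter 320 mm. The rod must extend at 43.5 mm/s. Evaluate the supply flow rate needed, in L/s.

Q ≈ 3.50 L/s

Cap-side area A_cap = π/4 × (320 mm)² = 80420 mm^2
Q = A × v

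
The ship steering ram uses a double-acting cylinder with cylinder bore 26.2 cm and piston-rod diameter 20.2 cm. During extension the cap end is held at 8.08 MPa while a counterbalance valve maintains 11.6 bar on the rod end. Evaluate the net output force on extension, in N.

F ≈ 4.10e5 N

Cap-side area A_cap = π/4 × (26.2 cm)² = 539.1 cm^2
Rod-side annular area A_ann = π/4 × (26.2² − 20.2²) = 218.7 cm^2
Net thrust = P_cap·A_cap − P_rod·A_ann = 4.356e5 N − 25360 N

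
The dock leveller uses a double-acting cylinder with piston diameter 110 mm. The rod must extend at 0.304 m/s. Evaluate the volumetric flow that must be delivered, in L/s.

Q ≈ 2.89 L/s

Cap-side area A_cap = π/4 × (110 mm)² = 9503 mm^2
Q = A × v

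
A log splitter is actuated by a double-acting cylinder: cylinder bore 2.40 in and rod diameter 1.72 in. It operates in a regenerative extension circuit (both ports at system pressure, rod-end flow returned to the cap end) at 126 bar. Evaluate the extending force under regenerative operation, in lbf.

With equal pressure on both faces, forces on the annular region cancel; the net push is pressure × rod cross-section.
Rod cross-section A_rod = π/4 × (1.72 in)² = 2.324 in^2
F = P × A_rod

F ≈ 4250 lbf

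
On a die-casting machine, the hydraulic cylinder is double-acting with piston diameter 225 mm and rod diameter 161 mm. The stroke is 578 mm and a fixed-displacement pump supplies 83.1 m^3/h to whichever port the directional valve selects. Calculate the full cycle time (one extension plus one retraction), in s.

Cap-side area A_cap = π/4 × (225 mm)² = 39760 mm^2
Rod-side annular area A_ann = π/4 × (225² − 161²) = 19400 mm^2
t_ext = A_cap·L/Q = 0.9956 s
t_ret = A_ann·L/Q = 0.4858 s
t_cycle = t_ext + t_ret

t ≈ 1.48 s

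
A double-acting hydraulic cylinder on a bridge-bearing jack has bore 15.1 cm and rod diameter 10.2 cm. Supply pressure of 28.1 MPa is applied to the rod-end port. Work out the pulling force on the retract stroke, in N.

F ≈ 2.74e5 N

Rod-side annular area A_ann = π/4 × (15.1² − 10.2²) = 97.37 cm^2
On retraction the pressure acts on the annular area (bore minus rod).
F = P × A_ann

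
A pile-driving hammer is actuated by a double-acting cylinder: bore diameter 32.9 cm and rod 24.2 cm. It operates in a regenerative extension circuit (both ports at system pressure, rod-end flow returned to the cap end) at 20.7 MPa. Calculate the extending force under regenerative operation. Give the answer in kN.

F ≈ 952 kN

With equal pressure on both faces, forces on the annular region cancel; the net push is pressure × rod cross-section.
Rod cross-section A_rod = π/4 × (24.2 cm)² = 460.0 cm^2
F = P × A_rod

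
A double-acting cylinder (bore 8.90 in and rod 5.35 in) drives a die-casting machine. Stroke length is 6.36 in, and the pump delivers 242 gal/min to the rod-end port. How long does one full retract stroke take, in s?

t ≈ 0.271 s

Rod-side annular area A_ann = π/4 × (8.90² − 5.35²) = 39.73 in^2
Swept volume V = A × L; t = V / Q = A·L / Q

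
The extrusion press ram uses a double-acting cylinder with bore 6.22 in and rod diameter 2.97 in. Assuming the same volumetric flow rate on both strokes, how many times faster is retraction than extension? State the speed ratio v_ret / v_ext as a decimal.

Cap-side area A_cap = π/4 × (6.22 in)² = 30.39 in^2
Rod-side annular area A_ann = π/4 × (6.22² − 2.97²) = 23.46 in^2
For equal Q, v ∝ 1/A, so v_ret/v_ext = A_cap/A_ann.

v_ret/v_ext ≈ 1.30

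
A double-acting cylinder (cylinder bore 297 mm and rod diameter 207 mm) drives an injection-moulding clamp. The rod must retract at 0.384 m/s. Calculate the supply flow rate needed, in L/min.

Q ≈ 821 L/min

Rod-side annular area A_ann = π/4 × (297² − 207²) = 35630 mm^2
Q = A × v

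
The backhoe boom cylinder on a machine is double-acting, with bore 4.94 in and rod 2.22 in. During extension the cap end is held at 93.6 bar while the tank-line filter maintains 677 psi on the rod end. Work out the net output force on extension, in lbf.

F ≈ 15700 lbf

Cap-side area A_cap = π/4 × (4.94 in)² = 19.17 in^2
Rod-side annular area A_ann = π/4 × (4.94² − 2.22²) = 15.30 in^2
Net thrust = P_cap·A_cap − P_rod·A_ann = 26020 lbf − 10360 lbf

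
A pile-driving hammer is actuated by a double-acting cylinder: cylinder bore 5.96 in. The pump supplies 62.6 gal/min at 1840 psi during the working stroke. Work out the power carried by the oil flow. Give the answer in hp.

W ≈ 67.2 hp

Hydraulic power = P × Q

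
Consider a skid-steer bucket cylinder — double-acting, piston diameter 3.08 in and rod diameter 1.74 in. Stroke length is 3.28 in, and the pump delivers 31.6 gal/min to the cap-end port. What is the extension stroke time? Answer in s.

Cap-side area A_cap = π/4 × (3.08 in)² = 7.451 in^2
Swept volume V = A × L; t = V / Q = A·L / Q

t ≈ 0.201 s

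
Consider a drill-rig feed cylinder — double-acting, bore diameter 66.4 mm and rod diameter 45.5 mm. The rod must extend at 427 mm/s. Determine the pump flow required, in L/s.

Cap-side area A_cap = π/4 × (66.4 mm)² = 3463 mm^2
Q = A × v

Q ≈ 1.48 L/s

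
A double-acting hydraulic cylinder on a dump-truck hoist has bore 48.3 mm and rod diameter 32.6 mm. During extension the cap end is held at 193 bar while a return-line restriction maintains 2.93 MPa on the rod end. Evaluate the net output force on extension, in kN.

Cap-side area A_cap = π/4 × (48.3 mm)² = 1832 mm^2
Rod-side annular area A_ann = π/4 × (48.3² − 32.6²) = 997.6 mm^2
Net thrust = P_cap·A_cap − P_rod·A_ann = 35.36 kN − 2.923 kN

F ≈ 32.4 kN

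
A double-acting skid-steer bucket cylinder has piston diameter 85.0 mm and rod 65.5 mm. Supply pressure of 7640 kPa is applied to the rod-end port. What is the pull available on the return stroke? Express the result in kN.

F ≈ 17.6 kN

Rod-side annular area A_ann = π/4 × (85.0² − 65.5²) = 2305 mm^2
On retraction the pressure acts on the annular area (bore minus rod).
F = P × A_ann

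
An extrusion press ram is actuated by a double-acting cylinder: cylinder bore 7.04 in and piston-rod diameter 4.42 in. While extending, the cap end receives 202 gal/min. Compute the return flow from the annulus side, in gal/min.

Q_out ≈ 122 gal/min

Cap-side area A_cap = π/4 × (7.04 in)² = 38.93 in^2
Rod-side annular area A_ann = π/4 × (7.04² − 4.42²) = 23.58 in^2
Piston speed v = Q_in/A_cap; rod-end outflow Q_out = v × A_ann = Q_in × A_ann/A_cap.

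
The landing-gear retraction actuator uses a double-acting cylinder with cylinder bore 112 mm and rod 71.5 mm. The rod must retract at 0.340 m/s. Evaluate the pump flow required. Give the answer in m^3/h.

Q ≈ 7.14 m^3/h

Rod-side annular area A_ann = π/4 × (112² − 71.5²) = 5837 mm^2
Q = A × v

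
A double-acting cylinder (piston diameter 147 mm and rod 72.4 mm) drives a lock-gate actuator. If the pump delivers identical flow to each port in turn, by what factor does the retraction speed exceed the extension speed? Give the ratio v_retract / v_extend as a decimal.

v_ret/v_ext ≈ 1.32

Cap-side area A_cap = π/4 × (147 mm)² = 16970 mm^2
Rod-side annular area A_ann = π/4 × (147² − 72.4²) = 12850 mm^2
For equal Q, v ∝ 1/A, so v_ret/v_ext = A_cap/A_ann.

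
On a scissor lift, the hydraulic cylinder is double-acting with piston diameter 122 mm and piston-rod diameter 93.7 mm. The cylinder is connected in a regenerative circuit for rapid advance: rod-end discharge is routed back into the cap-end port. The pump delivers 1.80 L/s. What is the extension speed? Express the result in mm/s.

In regeneration the rod-end outflow joins the pump flow into the cap end, so the net volume the pump must supply per unit advance equals the rod cross-section area.
Rod cross-section A_rod = π/4 × (93.7 mm)² = 6896 mm^2
v = Q_pump / A_rod

v ≈ 261 mm/s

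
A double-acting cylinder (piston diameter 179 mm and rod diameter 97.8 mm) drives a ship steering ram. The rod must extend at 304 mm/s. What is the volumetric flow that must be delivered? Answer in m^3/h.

Q ≈ 27.5 m^3/h

Cap-side area A_cap = π/4 × (179 mm)² = 25160 mm^2
Q = A × v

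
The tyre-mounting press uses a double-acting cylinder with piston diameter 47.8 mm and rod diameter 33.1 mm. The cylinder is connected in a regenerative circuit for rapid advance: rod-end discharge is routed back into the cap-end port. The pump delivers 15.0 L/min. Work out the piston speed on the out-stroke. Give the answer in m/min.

v ≈ 17.4 m/min

In regeneration the rod-end outflow joins the pump flow into the cap end, so the net volume the pump must supply per unit advance equals the rod cross-section area.
Rod cross-section A_rod = π/4 × (33.1 mm)² = 860.5 mm^2
v = Q_pump / A_rod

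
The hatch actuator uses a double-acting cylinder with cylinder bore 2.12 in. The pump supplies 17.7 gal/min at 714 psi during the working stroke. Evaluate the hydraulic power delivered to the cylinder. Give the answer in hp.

W ≈ 7.37 hp

Hydraulic power = P × Q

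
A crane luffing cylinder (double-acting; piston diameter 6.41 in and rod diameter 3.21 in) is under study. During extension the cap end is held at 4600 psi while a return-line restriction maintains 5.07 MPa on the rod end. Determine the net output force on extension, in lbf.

F ≈ 1.31e5 lbf

Cap-side area A_cap = π/4 × (6.41 in)² = 32.27 in^2
Rod-side annular area A_ann = π/4 × (6.41² − 3.21²) = 24.18 in^2
Net thrust = P_cap·A_cap − P_rod·A_ann = 1.484e5 lbf − 17780 lbf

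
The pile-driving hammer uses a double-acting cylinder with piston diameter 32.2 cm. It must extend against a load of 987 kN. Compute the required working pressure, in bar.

Cap-side area A_cap = π/4 × (32.2 cm)² = 814.3 cm^2
P = F / A = 987 kN / A

P ≈ 121 bar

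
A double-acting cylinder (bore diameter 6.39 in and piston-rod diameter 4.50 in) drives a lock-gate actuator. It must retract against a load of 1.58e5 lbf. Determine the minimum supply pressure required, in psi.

Rod-side annular area A_ann = π/4 × (6.39² − 4.50²) = 16.17 in^2
Retraction: pressure acts on the annular area.
P = F / A = 1.58e5 lbf / A

P ≈ 9770 psi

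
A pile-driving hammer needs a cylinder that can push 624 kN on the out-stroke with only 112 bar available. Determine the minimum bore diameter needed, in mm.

Extension force acts on the full piston face: F = P × (π/4)D².
D = √(4F / (πP)) = √(4 × 624 kN / (π × 112 bar))

D ≈ 266 mm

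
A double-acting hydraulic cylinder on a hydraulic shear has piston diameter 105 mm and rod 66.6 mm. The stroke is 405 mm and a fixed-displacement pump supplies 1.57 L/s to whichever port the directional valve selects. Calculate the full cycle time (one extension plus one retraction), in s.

Cap-side area A_cap = π/4 × (105 mm)² = 8659 mm^2
Rod-side annular area A_ann = π/4 × (105² − 66.6²) = 5175 mm^2
t_ext = A_cap·L/Q = 2.234 s
t_ret = A_ann·L/Q = 1.335 s
t_cycle = t_ext + t_ret

t ≈ 3.57 s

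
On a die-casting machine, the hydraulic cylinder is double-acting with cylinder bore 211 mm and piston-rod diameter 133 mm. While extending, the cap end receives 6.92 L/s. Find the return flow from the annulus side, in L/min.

Cap-side area A_cap = π/4 × (211 mm)² = 34970 mm^2
Rod-side annular area A_ann = π/4 × (211² − 133²) = 21070 mm^2
Piston speed v = Q_in/A_cap; rod-end outflow Q_out = v × A_ann = Q_in × A_ann/A_cap.

Q_out ≈ 250 L/min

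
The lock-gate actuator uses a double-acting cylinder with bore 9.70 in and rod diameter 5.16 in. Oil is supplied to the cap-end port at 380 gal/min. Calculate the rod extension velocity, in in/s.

Cap-side area A_cap = π/4 × (9.70 in)² = 73.90 in^2
v = Q / A

v ≈ 19.8 in/s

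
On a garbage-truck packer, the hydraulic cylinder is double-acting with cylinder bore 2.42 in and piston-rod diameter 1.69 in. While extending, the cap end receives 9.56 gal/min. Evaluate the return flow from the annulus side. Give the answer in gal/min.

Cap-side area A_cap = π/4 × (2.42 in)² = 4.600 in^2
Rod-side annular area A_ann = π/4 × (2.42² − 1.69²) = 2.356 in^2
Piston speed v = Q_in/A_cap; rod-end outflow Q_out = v × A_ann = Q_in × A_ann/A_cap.

Q_out ≈ 4.90 gal/min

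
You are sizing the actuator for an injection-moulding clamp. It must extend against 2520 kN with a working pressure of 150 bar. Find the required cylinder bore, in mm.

Extension force acts on the full piston face: F = P × (π/4)D².
D = √(4F / (πP)) = √(4 × 2520 kN / (π × 150 bar))

D ≈ 462 mm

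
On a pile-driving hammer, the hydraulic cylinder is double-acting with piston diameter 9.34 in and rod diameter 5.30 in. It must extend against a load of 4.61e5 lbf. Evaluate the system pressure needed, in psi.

Cap-side area A_cap = π/4 × (9.34 in)² = 68.51 in^2
P = F / A = 4.61e5 lbf / A

P ≈ 6730 psi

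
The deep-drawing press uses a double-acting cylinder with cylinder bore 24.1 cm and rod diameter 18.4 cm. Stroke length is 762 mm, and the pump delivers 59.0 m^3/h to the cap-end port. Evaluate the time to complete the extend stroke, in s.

Cap-side area A_cap = π/4 × (24.1 cm)² = 456.2 cm^2
Swept volume V = A × L; t = V / Q = A·L / Q

t ≈ 2.12 s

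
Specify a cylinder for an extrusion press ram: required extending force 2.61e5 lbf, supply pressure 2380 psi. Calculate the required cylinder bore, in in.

Extension force acts on the full piston face: F = P × (π/4)D².
D = √(4F / (πP)) = √(4 × 2.61e5 lbf / (π × 2380 psi))

D ≈ 11.8 in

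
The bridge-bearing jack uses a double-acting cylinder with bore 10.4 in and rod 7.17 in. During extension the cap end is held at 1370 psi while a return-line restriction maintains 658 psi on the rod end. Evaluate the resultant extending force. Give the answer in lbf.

F ≈ 87100 lbf

Cap-side area A_cap = π/4 × (10.4 in)² = 84.95 in^2
Rod-side annular area A_ann = π/4 × (10.4² − 7.17²) = 44.57 in^2
Net thrust = P_cap·A_cap − P_rod·A_ann = 1.164e5 lbf − 29330 lbf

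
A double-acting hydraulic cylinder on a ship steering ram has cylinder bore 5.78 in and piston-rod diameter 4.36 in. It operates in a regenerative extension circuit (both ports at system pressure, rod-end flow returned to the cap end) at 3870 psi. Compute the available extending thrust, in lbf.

With equal pressure on both faces, forces on the annular region cancel; the net push is pressure × rod cross-section.
Rod cross-section A_rod = π/4 × (4.36 in)² = 14.93 in^2
F = P × A_rod

F ≈ 57800 lbf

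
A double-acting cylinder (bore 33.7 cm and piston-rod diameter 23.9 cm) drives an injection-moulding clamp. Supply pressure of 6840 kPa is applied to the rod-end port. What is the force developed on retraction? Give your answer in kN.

Rod-side annular area A_ann = π/4 × (33.7² − 23.9²) = 443.3 cm^2
On retraction the pressure acts on the annular area (bore minus rod).
F = P × A_ann

F ≈ 303 kN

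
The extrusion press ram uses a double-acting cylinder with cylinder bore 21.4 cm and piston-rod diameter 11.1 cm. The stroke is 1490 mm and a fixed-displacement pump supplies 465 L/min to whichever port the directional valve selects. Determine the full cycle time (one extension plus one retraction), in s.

Cap-side area A_cap = π/4 × (21.4 cm)² = 359.7 cm^2
Rod-side annular area A_ann = π/4 × (21.4² − 11.1²) = 262.9 cm^2
t_ext = A_cap·L/Q = 6.915 s
t_ret = A_ann·L/Q = 5.055 s
t_cycle = t_ext + t_ret

t ≈ 12.0 s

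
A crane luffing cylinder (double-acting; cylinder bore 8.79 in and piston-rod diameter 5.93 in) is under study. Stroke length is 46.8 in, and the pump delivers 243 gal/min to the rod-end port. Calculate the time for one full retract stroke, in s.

Rod-side annular area A_ann = π/4 × (8.79² − 5.93²) = 33.06 in^2
Swept volume V = A × L; t = V / Q = A·L / Q

t ≈ 1.65 s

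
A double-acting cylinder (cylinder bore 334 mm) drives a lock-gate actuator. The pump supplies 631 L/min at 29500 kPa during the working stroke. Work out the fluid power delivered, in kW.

W ≈ 310 kW

Hydraulic power = P × Q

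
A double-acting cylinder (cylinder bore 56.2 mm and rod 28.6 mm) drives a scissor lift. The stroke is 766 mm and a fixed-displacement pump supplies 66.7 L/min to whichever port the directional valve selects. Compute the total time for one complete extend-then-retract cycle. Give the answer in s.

t ≈ 2.98 s

Cap-side area A_cap = π/4 × (56.2 mm)² = 2481 mm^2
Rod-side annular area A_ann = π/4 × (56.2² − 28.6²) = 1838 mm^2
t_ext = A_cap·L/Q = 1.709 s
t_ret = A_ann·L/Q = 1.267 s
t_cycle = t_ext + t_ret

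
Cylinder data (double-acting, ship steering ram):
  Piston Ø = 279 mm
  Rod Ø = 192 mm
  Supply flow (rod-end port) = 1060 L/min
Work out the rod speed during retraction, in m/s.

v ≈ 0.549 m/s

Rod-side annular area A_ann = π/4 × (279² − 192²) = 32180 mm^2
Flow into the rod-end port fills the annular volume.
v = Q / A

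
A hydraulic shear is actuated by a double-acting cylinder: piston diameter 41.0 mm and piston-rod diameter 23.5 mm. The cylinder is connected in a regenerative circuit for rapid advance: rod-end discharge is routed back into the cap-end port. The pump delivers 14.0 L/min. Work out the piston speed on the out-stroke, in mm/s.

v ≈ 538 mm/s

In regeneration the rod-end outflow joins the pump flow into the cap end, so the net volume the pump must supply per unit advance equals the rod cross-section area.
Rod cross-section A_rod = π/4 × (23.5 mm)² = 433.7 mm^2
v = Q_pump / A_rod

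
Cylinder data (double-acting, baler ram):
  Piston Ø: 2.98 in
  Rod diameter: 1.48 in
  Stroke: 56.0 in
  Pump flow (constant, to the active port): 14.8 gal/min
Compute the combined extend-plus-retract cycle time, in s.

t ≈ 12.0 s

Cap-side area A_cap = π/4 × (2.98 in)² = 6.975 in^2
Rod-side annular area A_ann = π/4 × (2.98² − 1.48²) = 5.254 in^2
t_ext = A_cap·L/Q = 6.855 s
t_ret = A_ann·L/Q = 5.164 s
t_cycle = t_ext + t_ret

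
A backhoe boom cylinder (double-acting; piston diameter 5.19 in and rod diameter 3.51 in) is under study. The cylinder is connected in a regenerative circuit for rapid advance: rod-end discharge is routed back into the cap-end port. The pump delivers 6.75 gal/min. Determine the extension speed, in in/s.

v ≈ 2.69 in/s

In regeneration the rod-end outflow joins the pump flow into the cap end, so the net volume the pump must supply per unit advance equals the rod cross-section area.
Rod cross-section A_rod = π/4 × (3.51 in)² = 9.676 in^2
v = Q_pump / A_rod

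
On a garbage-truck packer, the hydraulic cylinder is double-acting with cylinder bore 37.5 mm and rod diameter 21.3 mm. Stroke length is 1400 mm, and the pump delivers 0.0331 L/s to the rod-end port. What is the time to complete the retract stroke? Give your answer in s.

Rod-side annular area A_ann = π/4 × (37.5² − 21.3²) = 748.1 mm^2
Swept volume V = A × L; t = V / Q = A·L / Q

t ≈ 31.6 s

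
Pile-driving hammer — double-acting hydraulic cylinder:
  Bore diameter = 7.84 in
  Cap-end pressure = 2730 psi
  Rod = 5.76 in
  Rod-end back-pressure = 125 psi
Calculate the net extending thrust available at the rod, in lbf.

F ≈ 1.29e5 lbf

Cap-side area A_cap = π/4 × (7.84 in)² = 48.27 in^2
Rod-side annular area A_ann = π/4 × (7.84² − 5.76²) = 22.22 in^2
Net thrust = P_cap·A_cap − P_rod·A_ann = 1.318e5 lbf − 2777 lbf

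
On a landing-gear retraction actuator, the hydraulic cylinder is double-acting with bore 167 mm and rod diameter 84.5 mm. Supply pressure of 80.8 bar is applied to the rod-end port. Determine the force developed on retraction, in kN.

F ≈ 132 kN

Rod-side annular area A_ann = π/4 × (167² − 84.5²) = 16300 mm^2
On retraction the pressure acts on the annular area (bore minus rod).
F = P × A_ann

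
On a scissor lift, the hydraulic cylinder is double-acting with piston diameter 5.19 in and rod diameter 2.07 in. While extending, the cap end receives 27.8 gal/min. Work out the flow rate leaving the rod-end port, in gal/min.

Q_out ≈ 23.4 gal/min

Cap-side area A_cap = π/4 × (5.19 in)² = 21.16 in^2
Rod-side annular area A_ann = π/4 × (5.19² − 2.07²) = 17.79 in^2
Piston speed v = Q_in/A_cap; rod-end outflow Q_out = v × A_ann = Q_in × A_ann/A_cap.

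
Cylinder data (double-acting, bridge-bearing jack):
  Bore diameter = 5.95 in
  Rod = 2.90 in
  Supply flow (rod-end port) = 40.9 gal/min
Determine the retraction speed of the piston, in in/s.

Rod-side annular area A_ann = π/4 × (5.95² − 2.90²) = 21.20 in^2
Flow into the rod-end port fills the annular volume.
v = Q / A

v ≈ 7.43 in/s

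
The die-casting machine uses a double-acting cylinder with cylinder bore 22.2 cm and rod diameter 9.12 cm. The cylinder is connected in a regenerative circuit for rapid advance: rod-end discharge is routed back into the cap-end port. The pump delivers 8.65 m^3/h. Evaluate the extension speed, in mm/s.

In regeneration the rod-end outflow joins the pump flow into the cap end, so the net volume the pump must supply per unit advance equals the rod cross-section area.
Rod cross-section A_rod = π/4 × (9.12 cm)² = 65.33 cm^2
v = Q_pump / A_rod

v ≈ 368 mm/s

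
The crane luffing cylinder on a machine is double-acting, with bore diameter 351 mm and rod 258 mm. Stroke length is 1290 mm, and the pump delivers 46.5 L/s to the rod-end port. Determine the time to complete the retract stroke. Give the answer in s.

Rod-side annular area A_ann = π/4 × (351² − 258²) = 44480 mm^2
Swept volume V = A × L; t = V / Q = A·L / Q

t ≈ 1.23 s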